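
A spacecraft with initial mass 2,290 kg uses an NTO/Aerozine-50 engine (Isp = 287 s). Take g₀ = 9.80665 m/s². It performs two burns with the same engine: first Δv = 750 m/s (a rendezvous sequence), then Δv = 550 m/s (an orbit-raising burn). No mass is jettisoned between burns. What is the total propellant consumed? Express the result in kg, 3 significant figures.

v_e = Isp · g₀ = 287 × 9.80665 = 2814.5 m/s.
After the first burn: m = 2290 × exp(−750/2814.5) = 2290 × 0.76607 = 1,754.3 kg.
After the second burn: m = 1,754.3 × exp(−550/2814.5) = 1,754.3 × 0.82249 = 1,442.89 kg.
Total propellant = m₀ − m_final = 2290 − 1,442.89 = 847.11 kg.

total propellant consumed ≈ 847 kg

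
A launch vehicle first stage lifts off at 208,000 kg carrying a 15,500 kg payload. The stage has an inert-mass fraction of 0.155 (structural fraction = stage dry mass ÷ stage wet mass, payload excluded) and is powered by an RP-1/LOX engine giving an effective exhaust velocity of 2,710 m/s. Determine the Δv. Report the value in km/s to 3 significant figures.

Stage wet mass = m₀ − payload = 208,000 − 15,500 = 192,500 kg.
Stage dry mass = ε × stage wet mass = 0.155 × 192,500 = 29,837.5 kg.
Burnout mass m_f = stage dry + payload = 29,837.5 + 15,500 = 45,337.5 kg.
Using Δv = v_e ln(m₀/m_f): Δv = v_e · ln(208,000/45,337.5) = 2710.0 × ln(4.588) = 2710.0 × 1.5234 ≈ 4128 m/s.

Δv ≈ 4.13 km/s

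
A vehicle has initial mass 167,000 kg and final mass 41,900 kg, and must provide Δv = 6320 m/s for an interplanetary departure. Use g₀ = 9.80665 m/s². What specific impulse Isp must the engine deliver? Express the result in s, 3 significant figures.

Isp ≈ 466 s

ln(m₀/m_f) = ln(167000/41900) = ln(3.986) = 1.3827.
Rocket equation: v_e = Δv / ln(m₀/m_f) = 6320 / 1.3827 = 4570.7 m/s.
Isp = v_e / g₀ = 4570.7 / 9.80665 = 466.1 s.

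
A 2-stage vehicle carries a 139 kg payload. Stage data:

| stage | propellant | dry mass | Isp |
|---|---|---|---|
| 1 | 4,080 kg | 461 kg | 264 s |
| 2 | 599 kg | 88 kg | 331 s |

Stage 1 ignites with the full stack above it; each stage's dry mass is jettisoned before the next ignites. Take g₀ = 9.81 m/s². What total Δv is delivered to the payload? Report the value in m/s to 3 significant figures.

Ignition mass of stage 1 = 4,080+461 + 599+88 + 139 = 5,367 kg.
Stage 1: m₀ = 5,367 kg, m_f = 5,367 − 4,080 = 1,287 kg; Δv = 264×9.81×ln(4.17) = 2589.8×1.4280 ≈ 3698 m/s.
Stage 2: m₀ = 826 kg, m_f = 826 − 599 = 227 kg; Δv = 331×9.81×ln(3.639) = 3247.1×1.2916 ≈ 4194 m/s.
Total Δv = 3698 + 4194 = 7892 m/s.

Δv ≈ 7890 m/s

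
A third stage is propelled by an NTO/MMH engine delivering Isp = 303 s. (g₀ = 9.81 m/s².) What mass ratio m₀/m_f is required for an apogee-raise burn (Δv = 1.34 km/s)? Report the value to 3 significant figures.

v_e = Isp · g₀ = 303 × 9.81 = 2972.4 m/s.
By the Tsiolkovsky rocket equation, m₀/m_f = exp(Δv / v_e) = exp(1340 / 2972.4) = exp(0.4508) = 1.5696.

mass ratio ≈ 1.57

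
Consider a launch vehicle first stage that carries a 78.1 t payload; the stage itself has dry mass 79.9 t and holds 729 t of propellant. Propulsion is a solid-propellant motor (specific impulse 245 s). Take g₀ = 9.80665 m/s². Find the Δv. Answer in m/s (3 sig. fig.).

Δv ≈ 4150 m/s

v_e = Isp · g₀ = 245 × 9.80665 = 2402.6 m/s.
m₀ = payload + dry + propellant = 78.1 + 79.9 + 729 = 887 t.
m_f = payload + dry = 78.1 + 79.9 = 158 t.
From the ideal rocket equation, Δv = v_e · ln(m₀/m_f) = 2402.6 × ln(5.614) = 2402.6 × 1.7252 ≈ 4145.1 m/s.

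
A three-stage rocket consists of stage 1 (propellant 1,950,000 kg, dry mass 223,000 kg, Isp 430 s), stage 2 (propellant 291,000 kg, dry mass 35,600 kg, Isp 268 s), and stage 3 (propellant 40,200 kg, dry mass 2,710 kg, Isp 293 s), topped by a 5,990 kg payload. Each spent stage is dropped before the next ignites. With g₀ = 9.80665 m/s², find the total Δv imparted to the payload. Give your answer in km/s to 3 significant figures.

Ignition mass of stage 1 = 1,950,000+223,000 + 291,000+35,600 + 40,200+2,710 + 5,990 = 2,548,500 kg.
Stage 1: m₀ = 2,548,500 kg, m_f = 2,548,500 − 1,950,000 = 598,500 kg; Δv = 430×9.80665×ln(4.258) = 4216.9×1.4488 ≈ 6110 m/s.
Stage 2: m₀ = 375,500 kg, m_f = 375,500 − 291,000 = 84,500 kg; Δv = 268×9.80665×ln(4.444) = 2628.2×1.4915 ≈ 3920 m/s.
Stage 3: m₀ = 48,900 kg, m_f = 48,900 − 40,200 = 8,700 kg; Δv = 293×9.80665×ln(5.621) = 2873.3×1.7265 ≈ 4961 m/s.
Total Δv = 6110 + 3920 + 4961 = 14991 m/s.

Δv ≈ 15.0 km/s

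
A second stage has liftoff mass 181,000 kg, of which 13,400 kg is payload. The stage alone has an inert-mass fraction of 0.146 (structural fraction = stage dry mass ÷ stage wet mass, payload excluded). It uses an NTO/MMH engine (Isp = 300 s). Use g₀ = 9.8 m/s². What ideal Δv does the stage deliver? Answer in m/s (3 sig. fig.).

Stage wet mass = m₀ − payload = 181,000 − 13,400 = 167,600 kg.
Stage dry mass = ε × stage wet mass = 0.146 × 167,600 = 24,469.6 kg.
Burnout mass m_f = stage dry + payload = 24,469.6 + 13,400 = 37,869.6 kg.
v_e = Isp · g₀ = 300 × 9.8 = 2940.0 m/s.
Δv = v_e · ln(181,000/37,869.6) = 2940.0 × ln(4.78) = 2940.0 × 1.5643 ≈ 4599 m/s.

Δv ≈ 4600 m/s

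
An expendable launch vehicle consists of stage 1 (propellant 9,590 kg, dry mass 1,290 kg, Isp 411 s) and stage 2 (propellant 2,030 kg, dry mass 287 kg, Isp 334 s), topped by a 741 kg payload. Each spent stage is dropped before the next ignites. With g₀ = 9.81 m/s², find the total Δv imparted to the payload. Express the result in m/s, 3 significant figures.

Ignition mass of stage 1 = 9,590+1,290 + 2,030+287 + 741 = 13,938 kg.
Stage 1: m₀ = 13,938 kg, m_f = 13,938 − 9,590 = 4,348 kg; Δv = 411×9.81×ln(3.206) = 4031.9×1.1649 ≈ 4697 m/s.
Stage 2: m₀ = 3,058 kg, m_f = 3,058 − 2,030 = 1,028 kg; Δv = 334×9.81×ln(2.975) = 3276.5×1.0901 ≈ 3572 m/s.
Total Δv = 4697 + 3572 = 8269 m/s.

Δv ≈ 8270 m/s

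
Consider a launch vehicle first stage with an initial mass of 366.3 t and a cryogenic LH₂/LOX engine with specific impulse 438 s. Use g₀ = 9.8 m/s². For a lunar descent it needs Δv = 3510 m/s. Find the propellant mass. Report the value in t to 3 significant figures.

v_e = Isp · g₀ = 438 × 9.8 = 4292.4 m/s.
From the ideal rocket equation, m₀/m_f = exp(Δv / v_e) = exp(3510 / 4292.4) = exp(0.8177) = 2.2653.
m_f = 366.3 / 2.2653 = 161.7 t, so propellant = m₀ − m_f = 366.3 − 161.7 = 204.6 t.

propellant mass ≈ 205 t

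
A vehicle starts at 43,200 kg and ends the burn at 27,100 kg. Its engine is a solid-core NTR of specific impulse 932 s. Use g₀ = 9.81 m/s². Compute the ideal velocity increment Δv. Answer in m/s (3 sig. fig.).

Δv ≈ 4260 m/s

v_e = Isp · g₀ = 932 × 9.81 = 9142.9 m/s.
Δv = v_e · ln(m₀/m_f) = 9142.9 × ln(1.594) = 9142.9 × 0.4663 ≈ 4263.4 m/s.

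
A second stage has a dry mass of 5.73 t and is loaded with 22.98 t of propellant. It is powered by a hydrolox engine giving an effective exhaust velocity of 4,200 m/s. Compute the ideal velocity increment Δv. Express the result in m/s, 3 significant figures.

Δv ≈ 6770 m/s

m₀ = m_dry + m_prop = 5.73 + 22.98 = 28.71 t.
Rocket equation: Δv = v_e · ln(m₀/m_f) = 4200.0 × ln(5.01) = 4200.0 × 1.6115 ≈ 6768.4 m/s.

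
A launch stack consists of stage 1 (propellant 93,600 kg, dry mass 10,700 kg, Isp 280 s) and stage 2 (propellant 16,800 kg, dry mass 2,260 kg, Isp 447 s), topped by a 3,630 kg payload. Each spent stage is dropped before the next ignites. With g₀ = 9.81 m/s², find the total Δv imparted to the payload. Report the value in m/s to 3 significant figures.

Δv ≈ 9580 m/s

Ignition mass of stage 1 = 93,600+10,700 + 16,800+2,260 + 3,630 = 126,990 kg.
Stage 1: m₀ = 126,990 kg, m_f = 126,990 − 93,600 = 33,390 kg; Δv = 280×9.81×ln(3.803) = 2746.8×1.3359 ≈ 3669 m/s.
Stage 2: m₀ = 22,690 kg, m_f = 22,690 − 16,800 = 5,890 kg; Δv = 447×9.81×ln(3.852) = 4385.1×1.3487 ≈ 5914 m/s.
Total Δv = 3669 + 5914 = 9583 m/s.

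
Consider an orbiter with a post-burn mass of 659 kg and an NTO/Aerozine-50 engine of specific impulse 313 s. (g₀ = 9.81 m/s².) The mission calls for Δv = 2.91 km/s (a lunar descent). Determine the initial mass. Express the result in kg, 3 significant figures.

v_e = Isp · g₀ = 313 × 9.81 = 3070.5 m/s.
From the ideal rocket equation, m₀/m_f = exp(Δv / v_e) = exp(2910 / 3070.5) = exp(0.9477) = 2.5798.
m₀ = m_f × 2.5798 = 659 × 2.5798 = 1,700.09 kg.

initial mass ≈ 1700 kg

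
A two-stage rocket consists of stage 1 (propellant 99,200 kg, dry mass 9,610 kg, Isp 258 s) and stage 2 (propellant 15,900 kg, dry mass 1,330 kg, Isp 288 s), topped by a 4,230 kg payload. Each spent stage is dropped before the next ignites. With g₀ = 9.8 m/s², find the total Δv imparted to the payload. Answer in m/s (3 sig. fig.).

Ignition mass of stage 1 = 99,200+9,610 + 15,900+1,330 + 4,230 = 130,270 kg.
Stage 1: m₀ = 130,270 kg, m_f = 130,270 − 99,200 = 31,070 kg; Δv = 258×9.8×ln(4.193) = 2528.4×1.4334 ≈ 3624 m/s.
Stage 2: m₀ = 21,460 kg, m_f = 21,460 − 15,900 = 5,560 kg; Δv = 288×9.8×ln(3.86) = 2822.4×1.3506 ≈ 3812 m/s.
Total Δv = 3624 + 3812 = 7436 m/s.

Δv ≈ 7440 m/s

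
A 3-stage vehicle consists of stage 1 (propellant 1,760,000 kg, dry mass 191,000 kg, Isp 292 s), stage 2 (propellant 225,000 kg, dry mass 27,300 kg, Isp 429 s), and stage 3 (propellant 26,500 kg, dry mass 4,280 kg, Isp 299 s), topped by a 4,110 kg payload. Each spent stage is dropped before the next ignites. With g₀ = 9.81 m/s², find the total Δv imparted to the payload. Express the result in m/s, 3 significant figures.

Δv ≈ 15000 m/s

Ignition mass of stage 1 = 1,760,000+191,000 + 225,000+27,300 + 26,500+4,280 + 4,110 = 2,238,190 kg.
Stage 1: m₀ = 2,238,190 kg, m_f = 2,238,190 − 1,760,000 = 478,190 kg; Δv = 292×9.81×ln(4.681) = 2864.5×1.5434 ≈ 4421 m/s.
Stage 2: m₀ = 287,190 kg, m_f = 287,190 − 225,000 = 62,190 kg; Δv = 429×9.81×ln(4.618) = 4208.5×1.5299 ≈ 6439 m/s.
Stage 3: m₀ = 34,890 kg, m_f = 34,890 − 26,500 = 8,390 kg; Δv = 299×9.81×ln(4.159) = 2933.2×1.4252 ≈ 4180 m/s.
Total Δv = 4421 + 6439 + 4180 = 15040 m/s.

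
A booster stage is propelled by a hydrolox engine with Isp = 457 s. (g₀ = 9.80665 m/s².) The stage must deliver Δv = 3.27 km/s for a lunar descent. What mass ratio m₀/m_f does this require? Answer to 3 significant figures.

v_e = Isp · g₀ = 457 × 9.80665 = 4481.6 m/s.
Rocket equation: m₀/m_f = exp(Δv / v_e) = exp(3270 / 4481.6) = exp(0.7296) = 2.0743.

mass ratio ≈ 2.07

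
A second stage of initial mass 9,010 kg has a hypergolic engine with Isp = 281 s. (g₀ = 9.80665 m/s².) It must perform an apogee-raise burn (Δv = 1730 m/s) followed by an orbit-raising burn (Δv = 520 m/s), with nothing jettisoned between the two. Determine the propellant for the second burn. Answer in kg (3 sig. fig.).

v_e = Isp · g₀ = 281 × 9.80665 = 2755.7 m/s.
After the first burn: m = 9010 × exp(−1730/2755.7) = 9010 × 0.53377 = 4,809.27 kg.
After the second burn: m = 4,809.27 × exp(−520/2755.7) = 4,809.27 × 0.82803 = 3,982.22 kg.
Second-burn propellant = 4,809.27 − 3,982.22 = 827.05 kg.

propellant for the second burn ≈ 827 kg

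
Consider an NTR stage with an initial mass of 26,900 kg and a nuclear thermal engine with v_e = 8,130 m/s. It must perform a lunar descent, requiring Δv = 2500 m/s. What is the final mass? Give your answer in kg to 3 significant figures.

final mass ≈ 19800 kg

Using Δv = v_e ln(m₀/m_f): m₀/m_f = exp(Δv / v_e) = exp(2500 / 8130.0) = exp(0.3075) = 1.3600.
m_f = m₀ / 1.3600 = 26,900 / 1.3600 = 19,779.4 kg.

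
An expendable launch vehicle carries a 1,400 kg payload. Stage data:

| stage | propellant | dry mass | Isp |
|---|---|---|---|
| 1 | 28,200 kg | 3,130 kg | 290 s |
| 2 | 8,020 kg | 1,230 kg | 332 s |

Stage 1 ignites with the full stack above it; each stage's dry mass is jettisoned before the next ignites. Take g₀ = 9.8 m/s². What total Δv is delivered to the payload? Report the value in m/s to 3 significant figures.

Ignition mass of stage 1 = 28,200+3,130 + 8,020+1,230 + 1,400 = 41,980 kg.
Stage 1: m₀ = 41,980 kg, m_f = 41,980 − 28,200 = 13,780 kg; Δv = 290×9.8×ln(3.046) = 2842.0×1.1140 ≈ 3166 m/s.
Stage 2: m₀ = 10,650 kg, m_f = 10,650 − 8,020 = 2,630 kg; Δv = 332×9.8×ln(4.049) = 3253.6×1.3986 ≈ 4550 m/s.
Total Δv = 3166 + 4550 = 7716 m/s.

Δv ≈ 7720 m/s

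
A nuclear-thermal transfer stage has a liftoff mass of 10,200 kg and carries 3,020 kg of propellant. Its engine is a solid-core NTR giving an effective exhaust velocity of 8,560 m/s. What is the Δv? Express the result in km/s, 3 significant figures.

m_f = m₀ − m_prop = 10,200 − 3,020 = 7,180 kg.
From the ideal rocket equation, Δv = v_e · ln(m₀/m_f) = 8560.0 × ln(1.421) = 8560.0 × 0.3511 ≈ 3005.3 m/s.

Δv ≈ 3.01 km/s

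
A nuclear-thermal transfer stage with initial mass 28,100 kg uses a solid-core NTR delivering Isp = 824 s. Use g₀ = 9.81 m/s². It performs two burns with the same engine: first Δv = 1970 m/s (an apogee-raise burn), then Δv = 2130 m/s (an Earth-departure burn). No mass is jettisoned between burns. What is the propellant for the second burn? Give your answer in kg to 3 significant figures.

v_e = Isp · g₀ = 824 × 9.81 = 8083.4 m/s.
After the first burn: m = 28100 × exp(−1970/8083.4) = 28100 × 0.78372 = 22,022.5 kg.
After the second burn: m = 22,022.5 × exp(−2130/8083.4) = 22,022.5 × 0.76836 = 16,921.2 kg.
Second-burn propellant = 22,022.5 − 16,921.2 = 5,101.3 kg.

propellant for the second burn ≈ 5100 kg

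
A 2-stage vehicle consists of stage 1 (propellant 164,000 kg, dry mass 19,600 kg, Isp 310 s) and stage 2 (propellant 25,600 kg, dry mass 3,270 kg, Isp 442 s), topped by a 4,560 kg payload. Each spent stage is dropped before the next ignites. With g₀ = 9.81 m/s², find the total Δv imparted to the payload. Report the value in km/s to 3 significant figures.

Ignition mass of stage 1 = 164,000+19,600 + 25,600+3,270 + 4,560 = 217,030 kg.
Stage 1: m₀ = 217,030 kg, m_f = 217,030 − 164,000 = 53,030 kg; Δv = 310×9.81×ln(4.093) = 3041.1×1.4092 ≈ 4285 m/s.
Stage 2: m₀ = 33,430 kg, m_f = 33,430 − 25,600 = 7,830 kg; Δv = 442×9.81×ln(4.269) = 4336.0×1.4515 ≈ 6294 m/s.
Total Δv = 4285 + 6294 = 10579 m/s.

Δv ≈ 10.6 km/s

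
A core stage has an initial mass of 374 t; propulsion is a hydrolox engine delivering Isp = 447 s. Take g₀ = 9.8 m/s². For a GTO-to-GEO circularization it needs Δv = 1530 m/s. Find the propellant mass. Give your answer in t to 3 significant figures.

v_e = Isp · g₀ = 447 × 9.8 = 4380.6 m/s.
Using Δv = v_e ln(m₀/m_f): m₀/m_f = exp(Δv / v_e) = exp(1530 / 4380.6) = exp(0.3493) = 1.4180.
m_f = 374 / 1.4180 = 263.752 t, so propellant = m₀ − m_f = 374 − 263.752 = 110.248 t.

propellant mass ≈ 110 t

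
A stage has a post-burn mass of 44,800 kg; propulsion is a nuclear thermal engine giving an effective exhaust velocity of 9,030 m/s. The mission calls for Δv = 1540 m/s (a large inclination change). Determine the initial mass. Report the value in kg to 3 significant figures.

m₀/m_f = exp(Δv / v_e) = exp(1540 / 9030.0) = exp(0.1705) = 1.1859.
m₀ = m_f × 1.1859 = 44,800 × 1.1859 = 53,128.3 kg.

initial mass ≈ 53100 kg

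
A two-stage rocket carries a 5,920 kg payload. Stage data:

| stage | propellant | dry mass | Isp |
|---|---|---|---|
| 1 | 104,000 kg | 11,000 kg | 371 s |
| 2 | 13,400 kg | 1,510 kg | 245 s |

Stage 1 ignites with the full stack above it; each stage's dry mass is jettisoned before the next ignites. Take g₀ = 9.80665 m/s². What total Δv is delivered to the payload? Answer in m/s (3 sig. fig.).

Δv ≈ 7760 m/s

Ignition mass of stage 1 = 104,000+11,000 + 13,400+1,510 + 5,920 = 135,830 kg.
Stage 1: m₀ = 135,830 kg, m_f = 135,830 − 104,000 = 31,830 kg; Δv = 371×9.80665×ln(4.267) = 3638.3×1.4510 ≈ 5279 m/s.
Stage 2: m₀ = 20,830 kg, m_f = 20,830 − 13,400 = 7,430 kg; Δv = 245×9.80665×ln(2.803) = 2402.6×1.0309 ≈ 2477 m/s.
Total Δv = 5279 + 2477 = 7756 m/s.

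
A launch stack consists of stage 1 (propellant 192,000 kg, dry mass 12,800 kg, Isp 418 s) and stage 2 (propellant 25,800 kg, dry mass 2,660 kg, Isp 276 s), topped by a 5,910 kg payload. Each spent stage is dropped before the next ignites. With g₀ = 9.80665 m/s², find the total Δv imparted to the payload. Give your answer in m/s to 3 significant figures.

Δv ≈ 10400 m/s

Ignition mass of stage 1 = 192,000+12,800 + 25,800+2,660 + 5,910 = 239,170 kg.
Stage 1: m₀ = 239,170 kg, m_f = 239,170 − 192,000 = 47,170 kg; Δv = 418×9.80665×ln(5.07) = 4099.2×1.6234 ≈ 6655 m/s.
Stage 2: m₀ = 34,370 kg, m_f = 34,370 − 25,800 = 8,570 kg; Δv = 276×9.80665×ln(4.011) = 2706.6×1.3889 ≈ 3759 m/s.
Total Δv = 6655 + 3759 = 10414 m/s.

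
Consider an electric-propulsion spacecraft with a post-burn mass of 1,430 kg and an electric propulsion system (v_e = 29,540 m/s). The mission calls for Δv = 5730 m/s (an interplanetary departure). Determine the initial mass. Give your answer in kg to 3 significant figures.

m₀/m_f = exp(Δv / v_e) = exp(5730 / 29540.0) = exp(0.1940) = 1.2141.
m₀ = m_f × 1.2141 = 1,430 × 1.2141 = 1,736.16 kg.

initial mass ≈ 1740 kg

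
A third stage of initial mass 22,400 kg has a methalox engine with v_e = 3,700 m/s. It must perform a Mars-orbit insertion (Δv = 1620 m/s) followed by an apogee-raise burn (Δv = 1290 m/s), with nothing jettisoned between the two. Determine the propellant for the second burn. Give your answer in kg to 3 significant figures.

propellant for the second burn ≈ 4260 kg

After the first burn: m = 22400 × exp(−1620/3700.0) = 22400 × 0.64543 = 14,457.6 kg.
After the second burn: m = 14,457.6 × exp(−1290/3700.0) = 14,457.6 × 0.70564 = 10,201.9 kg.
Second-burn propellant = 14,457.6 − 10,201.9 = 4,255.7 kg.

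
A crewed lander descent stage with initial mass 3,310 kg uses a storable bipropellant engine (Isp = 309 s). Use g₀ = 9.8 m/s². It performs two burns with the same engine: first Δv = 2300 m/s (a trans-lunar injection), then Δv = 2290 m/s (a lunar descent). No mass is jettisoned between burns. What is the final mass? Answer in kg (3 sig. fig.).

v_e = Isp · g₀ = 309 × 9.8 = 3028.2 m/s.
After the first burn: m = 3310 × exp(−2300/3028.2) = 3310 × 0.46789 = 1,548.72 kg.
After the second burn: m = 1,548.72 × exp(−2290/3028.2) = 1,548.72 × 0.46944 = 727.031 kg.

final mass ≈ 727 kg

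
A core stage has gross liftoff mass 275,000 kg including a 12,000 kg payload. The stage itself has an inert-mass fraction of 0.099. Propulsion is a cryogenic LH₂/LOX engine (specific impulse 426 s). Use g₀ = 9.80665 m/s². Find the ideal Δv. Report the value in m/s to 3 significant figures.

Δv ≈ 8260 m/s

Stage wet mass = m₀ − payload = 275,000 − 12,000 = 263,000 kg.
Stage dry mass = ε × stage wet mass = 0.099 × 263,000 = 26,037 kg.
Burnout mass m_f = stage dry + payload = 26,037 + 12,000 = 38,037 kg.
v_e = Isp · g₀ = 426 × 9.80665 = 4177.6 m/s.
Rocket equation: Δv = v_e · ln(275,000/38,037) = 4177.6 × ln(7.23) = 4177.6 × 1.9782 ≈ 8264 m/s.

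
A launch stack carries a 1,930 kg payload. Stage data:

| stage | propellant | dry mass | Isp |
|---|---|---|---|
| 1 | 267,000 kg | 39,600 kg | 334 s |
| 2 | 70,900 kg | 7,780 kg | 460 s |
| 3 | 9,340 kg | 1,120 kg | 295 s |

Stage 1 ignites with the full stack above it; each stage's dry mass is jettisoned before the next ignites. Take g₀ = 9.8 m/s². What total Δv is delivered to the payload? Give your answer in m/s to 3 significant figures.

Ignition mass of stage 1 = 267,000+39,600 + 70,900+7,780 + 9,340+1,120 + 1,930 = 397,670 kg.
Stage 1: m₀ = 397,670 kg, m_f = 397,670 − 267,000 = 130,670 kg; Δv = 334×9.8×ln(3.043) = 3273.2×1.1129 ≈ 3643 m/s.
Stage 2: m₀ = 91,070 kg, m_f = 91,070 − 70,900 = 20,170 kg; Δv = 460×9.8×ln(4.515) = 4508.0×1.5074 ≈ 6796 m/s.
Stage 3: m₀ = 12,390 kg, m_f = 12,390 − 9,340 = 3,050 kg; Δv = 295×9.8×ln(4.062) = 2891.0×1.4017 ≈ 4052 m/s.
Total Δv = 3643 + 6796 + 4052 = 14491 m/s.

Δv ≈ 14500 m/s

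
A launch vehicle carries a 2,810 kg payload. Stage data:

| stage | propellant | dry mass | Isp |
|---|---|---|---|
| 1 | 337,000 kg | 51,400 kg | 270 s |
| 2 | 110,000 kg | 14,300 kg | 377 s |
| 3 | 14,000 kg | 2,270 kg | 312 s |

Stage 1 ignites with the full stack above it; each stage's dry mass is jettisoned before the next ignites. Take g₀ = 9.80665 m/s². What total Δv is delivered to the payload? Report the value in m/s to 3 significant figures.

Ignition mass of stage 1 = 337,000+51,400 + 110,000+14,300 + 14,000+2,270 + 2,810 = 531,780 kg.
Stage 1: m₀ = 531,780 kg, m_f = 531,780 − 337,000 = 194,780 kg; Δv = 270×9.80665×ln(2.73) = 2647.8×1.0044 ≈ 2659 m/s.
Stage 2: m₀ = 143,380 kg, m_f = 143,380 − 110,000 = 33,380 kg; Δv = 377×9.80665×ln(4.295) = 3697.1×1.4575 ≈ 5389 m/s.
Stage 3: m₀ = 19,080 kg, m_f = 19,080 − 14,000 = 5,080 kg; Δv = 312×9.80665×ln(3.756) = 3059.7×1.3233 ≈ 4049 m/s.
Total Δv = 2659 + 5389 + 4049 = 12097 m/s.

Δv ≈ 12100 m/s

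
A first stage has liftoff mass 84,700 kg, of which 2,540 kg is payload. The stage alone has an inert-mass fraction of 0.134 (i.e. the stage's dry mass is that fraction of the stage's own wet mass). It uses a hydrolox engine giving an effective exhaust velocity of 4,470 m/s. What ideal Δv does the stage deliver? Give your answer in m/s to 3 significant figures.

Stage wet mass = m₀ − payload = 84,700 − 2,540 = 82,160 kg.
Stage dry mass = ε × stage wet mass = 0.134 × 82,160 = 11,009.4 kg.
Burnout mass m_f = stage dry + payload = 11,009.4 + 2,540 = 13,549.4 kg.
Using Δv = v_e ln(m₀/m_f): Δv = v_e · ln(84,700/13,549.4) = 4470.0 × ln(6.251) = 4470.0 × 1.8328 ≈ 8192 m/s.

Δv ≈ 8190 m/s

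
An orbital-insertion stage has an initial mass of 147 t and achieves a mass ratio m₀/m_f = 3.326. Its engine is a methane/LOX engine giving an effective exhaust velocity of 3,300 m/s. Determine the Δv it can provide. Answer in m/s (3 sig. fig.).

Δv = v_e · ln(3.326) = 3300.0 × 1.2018 ≈ 3965.8 m/s.

Δv ≈ 3970 m/s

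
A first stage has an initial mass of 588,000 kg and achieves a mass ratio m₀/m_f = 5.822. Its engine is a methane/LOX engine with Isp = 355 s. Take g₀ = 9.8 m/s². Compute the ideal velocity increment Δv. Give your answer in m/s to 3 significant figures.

Δv ≈ 6130 m/s

v_e = Isp · g₀ = 355 × 9.8 = 3479.0 m/s.
Δv = v_e · ln(5.822) = 3479.0 × 1.7616 ≈ 6128.8 m/s.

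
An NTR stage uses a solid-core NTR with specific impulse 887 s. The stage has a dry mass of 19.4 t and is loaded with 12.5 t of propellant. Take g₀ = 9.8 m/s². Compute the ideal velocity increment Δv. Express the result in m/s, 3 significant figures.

Δv ≈ 4320 m/s

v_e = Isp · g₀ = 887 × 9.8 = 8692.6 m/s.
m₀ = m_dry + m_prop = 19.4 + 12.5 = 31.9 t.
Δv = v_e · ln(m₀/m_f) = 8692.6 × ln(1.644) = 8692.6 × 0.4973 ≈ 4323.1 m/s.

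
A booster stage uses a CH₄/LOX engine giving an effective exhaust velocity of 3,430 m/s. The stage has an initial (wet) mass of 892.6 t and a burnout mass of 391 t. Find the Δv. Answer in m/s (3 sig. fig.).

Rocket equation: Δv = v_e · ln(m₀/m_f) = 3430.0 × ln(2.283) = 3430.0 × 0.8254 ≈ 2831.2 m/s.

Δv ≈ 2830 m/s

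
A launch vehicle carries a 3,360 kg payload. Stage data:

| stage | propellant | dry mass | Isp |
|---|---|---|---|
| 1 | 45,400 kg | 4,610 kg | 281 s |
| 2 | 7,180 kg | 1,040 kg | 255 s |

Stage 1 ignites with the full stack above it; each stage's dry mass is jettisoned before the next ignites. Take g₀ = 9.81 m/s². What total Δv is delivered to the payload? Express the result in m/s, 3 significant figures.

Δv ≈ 6100 m/s

Ignition mass of stage 1 = 45,400+4,610 + 7,180+1,040 + 3,360 = 61,590 kg.
Stage 1: m₀ = 61,590 kg, m_f = 61,590 − 45,400 = 16,190 kg; Δv = 281×9.81×ln(3.804) = 2756.6×1.3361 ≈ 3683 m/s.
Stage 2: m₀ = 11,580 kg, m_f = 11,580 − 7,180 = 4,400 kg; Δv = 255×9.81×ln(2.632) = 2501.6×0.9677 ≈ 2421 m/s.
Total Δv = 3683 + 2421 = 6104 m/s.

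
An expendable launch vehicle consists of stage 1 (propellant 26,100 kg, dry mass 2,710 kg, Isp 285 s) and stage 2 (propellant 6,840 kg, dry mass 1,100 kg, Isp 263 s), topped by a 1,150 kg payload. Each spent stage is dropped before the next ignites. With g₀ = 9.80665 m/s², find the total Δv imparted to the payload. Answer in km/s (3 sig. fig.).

Δv ≈ 6.86 km/s

Ignition mass of stage 1 = 26,100+2,710 + 6,840+1,100 + 1,150 = 37,900 kg.
Stage 1: m₀ = 37,900 kg, m_f = 37,900 − 26,100 = 11,800 kg; Δv = 285×9.80665×ln(3.212) = 2794.9×1.1669 ≈ 3261 m/s.
Stage 2: m₀ = 9,090 kg, m_f = 9,090 − 6,840 = 2,250 kg; Δv = 263×9.80665×ln(4.04) = 2579.1×1.3962 ≈ 3601 m/s.
Total Δv = 3261 + 3601 = 6862 m/s.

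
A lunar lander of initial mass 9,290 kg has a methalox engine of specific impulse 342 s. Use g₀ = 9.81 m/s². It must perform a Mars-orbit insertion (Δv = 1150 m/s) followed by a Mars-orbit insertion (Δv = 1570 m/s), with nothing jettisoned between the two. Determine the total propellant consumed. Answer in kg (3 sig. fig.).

total propellant consumed ≈ 5160 kg

v_e = Isp · g₀ = 342 × 9.81 = 3355.0 m/s.
After the first burn: m = 9290 × exp(−1150/3355.0) = 9290 × 0.70980 = 6,594.04 kg.
After the second burn: m = 6,594.04 × exp(−1570/3355.0) = 6,594.04 × 0.62628 = 4,129.72 kg.
Total propellant = m₀ − m_final = 9290 − 4,129.72 = 5,160.28 kg.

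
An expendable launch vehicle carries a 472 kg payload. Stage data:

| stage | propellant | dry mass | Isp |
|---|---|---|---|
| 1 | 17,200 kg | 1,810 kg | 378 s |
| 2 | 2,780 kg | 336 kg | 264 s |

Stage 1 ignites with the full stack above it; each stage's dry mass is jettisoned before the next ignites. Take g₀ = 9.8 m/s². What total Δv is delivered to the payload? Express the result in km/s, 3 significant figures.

Δv ≈ 9.16 km/s

Ignition mass of stage 1 = 17,200+1,810 + 2,780+336 + 472 = 22,598 kg.
Stage 1: m₀ = 22,598 kg, m_f = 22,598 − 17,200 = 5,398 kg; Δv = 378×9.8×ln(4.186) = 3704.4×1.4318 ≈ 5304 m/s.
Stage 2: m₀ = 3,588 kg, m_f = 3,588 − 2,780 = 808 kg; Δv = 264×9.8×ln(4.441) = 2587.2×1.4908 ≈ 3857 m/s.
Total Δv = 5304 + 3857 = 9161 m/s.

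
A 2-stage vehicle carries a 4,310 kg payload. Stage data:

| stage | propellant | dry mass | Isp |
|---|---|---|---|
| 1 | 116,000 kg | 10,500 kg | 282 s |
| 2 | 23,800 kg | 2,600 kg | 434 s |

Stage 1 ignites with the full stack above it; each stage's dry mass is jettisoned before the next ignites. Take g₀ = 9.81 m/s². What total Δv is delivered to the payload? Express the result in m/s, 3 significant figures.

Ignition mass of stage 1 = 116,000+10,500 + 23,800+2,600 + 4,310 = 157,210 kg.
Stage 1: m₀ = 157,210 kg, m_f = 157,210 − 116,000 = 41,210 kg; Δv = 282×9.81×ln(3.815) = 2766.4×1.3389 ≈ 3704 m/s.
Stage 2: m₀ = 30,710 kg, m_f = 30,710 − 23,800 = 6,910 kg; Δv = 434×9.81×ln(4.444) = 4257.5×1.4916 ≈ 6351 m/s.
Total Δv = 3704 + 6351 = 10055 m/s.

Δv ≈ 10100 m/s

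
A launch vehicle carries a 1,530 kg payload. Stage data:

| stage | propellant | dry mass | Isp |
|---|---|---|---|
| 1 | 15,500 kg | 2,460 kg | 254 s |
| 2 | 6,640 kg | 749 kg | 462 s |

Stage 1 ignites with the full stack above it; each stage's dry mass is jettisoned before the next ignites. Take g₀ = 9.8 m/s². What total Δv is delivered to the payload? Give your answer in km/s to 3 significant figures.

Ignition mass of stage 1 = 15,500+2,460 + 6,640+749 + 1,530 = 26,879 kg.
Stage 1: m₀ = 26,879 kg, m_f = 26,879 − 15,500 = 11,379 kg; Δv = 254×9.8×ln(2.362) = 2489.2×0.8596 ≈ 2140 m/s.
Stage 2: m₀ = 8,919 kg, m_f = 8,919 − 6,640 = 2,279 kg; Δv = 462×9.8×ln(3.914) = 4527.6×1.3644 ≈ 6178 m/s.
Total Δv = 2140 + 6178 = 8318 m/s.

Δv ≈ 8.32 km/s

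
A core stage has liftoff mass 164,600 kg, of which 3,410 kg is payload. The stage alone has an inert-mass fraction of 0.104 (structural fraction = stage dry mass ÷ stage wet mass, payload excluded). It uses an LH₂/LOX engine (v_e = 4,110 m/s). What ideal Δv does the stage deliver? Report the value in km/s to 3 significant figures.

Δv ≈ 8.63 km/s

Stage wet mass = m₀ − payload = 164,600 − 3,410 = 161,190 kg.
Stage dry mass = ε × stage wet mass = 0.104 × 161,190 = 16,763.8 kg.
Burnout mass m_f = stage dry + payload = 16,763.8 + 3,410 = 20,173.8 kg.
Rocket equation: Δv = v_e · ln(164,600/20,173.8) = 4110.0 × ln(8.159) = 4110.0 × 2.0991 ≈ 8627 m/s.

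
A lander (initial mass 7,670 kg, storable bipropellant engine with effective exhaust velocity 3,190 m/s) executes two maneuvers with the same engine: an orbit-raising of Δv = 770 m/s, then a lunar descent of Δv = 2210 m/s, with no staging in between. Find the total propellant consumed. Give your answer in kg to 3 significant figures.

After the first burn: m = 7670 × exp(−770/3190.0) = 7670 × 0.78554 = 6,025.09 kg.
After the second burn: m = 6,025.09 × exp(−2210/3190.0) = 6,025.09 × 0.50018 = 3,013.63 kg.
Total propellant = m₀ − m_final = 7670 − 3,013.63 = 4,656.37 kg.

total propellant consumed ≈ 4660 kg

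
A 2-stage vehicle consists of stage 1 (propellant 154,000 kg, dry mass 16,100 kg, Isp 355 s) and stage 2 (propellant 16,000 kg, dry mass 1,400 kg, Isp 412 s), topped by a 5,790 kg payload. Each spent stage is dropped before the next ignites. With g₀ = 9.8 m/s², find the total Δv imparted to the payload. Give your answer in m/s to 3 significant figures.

Ignition mass of stage 1 = 154,000+16,100 + 16,000+1,400 + 5,790 = 193,290 kg.
Stage 1: m₀ = 193,290 kg, m_f = 193,290 − 154,000 = 39,290 kg; Δv = 355×9.8×ln(4.92) = 3479.0×1.5932 ≈ 5543 m/s.
Stage 2: m₀ = 23,190 kg, m_f = 23,190 − 16,000 = 7,190 kg; Δv = 412×9.8×ln(3.225) = 4037.6×1.1710 ≈ 4728 m/s.
Total Δv = 5543 + 4728 = 10271 m/s.

Δv ≈ 10300 m/s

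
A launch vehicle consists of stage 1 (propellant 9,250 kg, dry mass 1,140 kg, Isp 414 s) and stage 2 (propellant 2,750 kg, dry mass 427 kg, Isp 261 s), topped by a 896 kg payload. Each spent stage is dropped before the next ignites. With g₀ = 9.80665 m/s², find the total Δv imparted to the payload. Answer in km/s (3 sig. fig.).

Δv ≈ 7.02 km/s

Ignition mass of stage 1 = 9,250+1,140 + 2,750+427 + 896 = 14,463 kg.
Stage 1: m₀ = 14,463 kg, m_f = 14,463 − 9,250 = 5,213 kg; Δv = 414×9.80665×ln(2.774) = 4060.0×1.0204 ≈ 4143 m/s.
Stage 2: m₀ = 4,073 kg, m_f = 4,073 − 2,750 = 1,323 kg; Δv = 261×9.80665×ln(3.079) = 2559.5×1.1245 ≈ 2878 m/s.
Total Δv = 4143 + 2878 = 7021 m/s.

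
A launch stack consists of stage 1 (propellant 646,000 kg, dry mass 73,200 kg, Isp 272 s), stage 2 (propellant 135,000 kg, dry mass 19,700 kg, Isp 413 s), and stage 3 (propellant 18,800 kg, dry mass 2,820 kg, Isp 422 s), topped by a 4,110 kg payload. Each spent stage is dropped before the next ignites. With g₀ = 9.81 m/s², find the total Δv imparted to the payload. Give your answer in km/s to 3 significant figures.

Δv ≈ 14.4 km/s

Ignition mass of stage 1 = 646,000+73,200 + 135,000+19,700 + 18,800+2,820 + 4,110 = 899,630 kg.
Stage 1: m₀ = 899,630 kg, m_f = 899,630 − 646,000 = 253,630 kg; Δv = 272×9.81×ln(3.547) = 2668.3×1.2661 ≈ 3378 m/s.
Stage 2: m₀ = 180,430 kg, m_f = 180,430 − 135,000 = 45,430 kg; Δv = 413×9.81×ln(3.972) = 4051.5×1.3792 ≈ 5588 m/s.
Stage 3: m₀ = 25,730 kg, m_f = 25,730 − 18,800 = 6,930 kg; Δv = 422×9.81×ln(3.713) = 4139.8×1.3118 ≈ 5431 m/s.
Total Δv = 3378 + 5588 + 5431 = 14397 m/s.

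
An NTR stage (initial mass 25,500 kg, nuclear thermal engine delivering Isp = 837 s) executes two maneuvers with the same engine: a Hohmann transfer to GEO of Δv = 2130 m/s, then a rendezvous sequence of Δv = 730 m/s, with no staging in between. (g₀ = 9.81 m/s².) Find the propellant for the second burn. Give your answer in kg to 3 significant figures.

propellant for the second burn ≈ 1670 kg

v_e = Isp · g₀ = 837 × 9.81 = 8211.0 m/s.
After the first burn: m = 25500 × exp(−2130/8211.0) = 25500 × 0.77151 = 19,673.5 kg.
After the second burn: m = 19,673.5 × exp(−730/8211.0) = 19,673.5 × 0.91493 = 17,999.9 kg.
Second-burn propellant = 19,673.5 − 17,999.9 = 1,673.6 kg.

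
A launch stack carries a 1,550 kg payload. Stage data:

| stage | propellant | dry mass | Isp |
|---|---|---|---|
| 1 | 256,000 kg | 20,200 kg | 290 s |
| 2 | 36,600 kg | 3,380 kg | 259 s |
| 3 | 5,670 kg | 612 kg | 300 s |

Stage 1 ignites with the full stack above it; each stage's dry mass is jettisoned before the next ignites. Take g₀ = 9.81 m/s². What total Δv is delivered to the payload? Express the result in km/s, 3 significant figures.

Δv ≈ 11.9 km/s

Ignition mass of stage 1 = 256,000+20,200 + 36,600+3,380 + 5,670+612 + 1,550 = 324,012 kg.
Stage 1: m₀ = 324,012 kg, m_f = 324,012 − 256,000 = 68,012 kg; Δv = 290×9.81×ln(4.764) = 2844.9×1.5611 ≈ 4441 m/s.
Stage 2: m₀ = 47,812 kg, m_f = 47,812 − 36,600 = 11,212 kg; Δv = 259×9.81×ln(4.264) = 2540.8×1.4503 ≈ 3685 m/s.
Stage 3: m₀ = 7,832 kg, m_f = 7,832 − 5,670 = 2,162 kg; Δv = 300×9.81×ln(3.623) = 2943.0×1.2872 ≈ 3788 m/s.
Total Δv = 4441 + 3685 + 3788 = 11914 m/s.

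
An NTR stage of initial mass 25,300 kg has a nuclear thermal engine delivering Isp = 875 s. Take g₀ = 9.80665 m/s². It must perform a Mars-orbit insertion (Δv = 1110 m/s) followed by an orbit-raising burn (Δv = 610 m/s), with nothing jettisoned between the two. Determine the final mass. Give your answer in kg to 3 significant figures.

final mass ≈ 20700 kg

v_e = Isp · g₀ = 875 × 9.80665 = 8580.8 m/s.
After the first burn: m = 25300 × exp(−1110/8580.8) = 25300 × 0.87866 = 22,230.1 kg.
After the second burn: m = 22,230.1 × exp(−610/8580.8) = 22,230.1 × 0.93138 = 20,704.7 kg.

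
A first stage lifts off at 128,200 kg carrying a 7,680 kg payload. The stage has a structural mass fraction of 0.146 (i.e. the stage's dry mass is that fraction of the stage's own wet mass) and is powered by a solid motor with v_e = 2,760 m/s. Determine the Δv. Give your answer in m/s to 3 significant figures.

Stage wet mass = m₀ − payload = 128,200 − 7,680 = 120,520 kg.
Stage dry mass = ε × stage wet mass = 0.146 × 120,520 = 17,595.9 kg.
Burnout mass m_f = stage dry + payload = 17,595.9 + 7,680 = 25,275.9 kg.
Using Δv = v_e ln(m₀/m_f): Δv = v_e · ln(128,200/25,275.9) = 2760.0 × ln(5.072) = 2760.0 × 1.6237 ≈ 4482 m/s.

Δv ≈ 4480 m/s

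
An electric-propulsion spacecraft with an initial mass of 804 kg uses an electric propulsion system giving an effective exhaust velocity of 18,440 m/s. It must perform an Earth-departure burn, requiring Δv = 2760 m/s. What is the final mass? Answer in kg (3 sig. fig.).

final mass ≈ 692 kg

By the Tsiolkovsky rocket equation, m₀/m_f = exp(Δv / v_e) = exp(2760 / 18440.0) = exp(0.1497) = 1.1615.
m_f = m₀ / 1.1615 = 804 / 1.1615 = 692.208 kg.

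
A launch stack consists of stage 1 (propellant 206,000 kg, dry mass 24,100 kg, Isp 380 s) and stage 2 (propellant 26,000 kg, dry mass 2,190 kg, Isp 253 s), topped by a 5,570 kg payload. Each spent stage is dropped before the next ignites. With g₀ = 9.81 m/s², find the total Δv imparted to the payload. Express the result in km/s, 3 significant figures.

Δv ≈ 9.31 km/s

Ignition mass of stage 1 = 206,000+24,100 + 26,000+2,190 + 5,570 = 263,860 kg.
Stage 1: m₀ = 263,860 kg, m_f = 263,860 − 206,000 = 57,860 kg; Δv = 380×9.81×ln(4.56) = 3727.8×1.5174 ≈ 5657 m/s.
Stage 2: m₀ = 33,760 kg, m_f = 33,760 − 26,000 = 7,760 kg; Δv = 253×9.81×ln(4.351) = 2481.9×1.4703 ≈ 3649 m/s.
Total Δv = 5657 + 3649 = 9306 m/s.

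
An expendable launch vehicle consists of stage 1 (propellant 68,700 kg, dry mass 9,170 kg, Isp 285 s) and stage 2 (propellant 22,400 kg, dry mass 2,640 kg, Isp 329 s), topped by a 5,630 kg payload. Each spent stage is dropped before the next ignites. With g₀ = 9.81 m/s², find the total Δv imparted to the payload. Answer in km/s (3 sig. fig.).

Δv ≈ 7.03 km/s

Ignition mass of stage 1 = 68,700+9,170 + 22,400+2,640 + 5,630 = 108,540 kg.
Stage 1: m₀ = 108,540 kg, m_f = 108,540 − 68,700 = 39,840 kg; Δv = 285×9.81×ln(2.724) = 2795.9×1.0022 ≈ 2802 m/s.
Stage 2: m₀ = 30,670 kg, m_f = 30,670 − 22,400 = 8,270 kg; Δv = 329×9.81×ln(3.709) = 3227.5×1.3107 ≈ 4230 m/s.
Total Δv = 2802 + 4230 = 7032 m/s.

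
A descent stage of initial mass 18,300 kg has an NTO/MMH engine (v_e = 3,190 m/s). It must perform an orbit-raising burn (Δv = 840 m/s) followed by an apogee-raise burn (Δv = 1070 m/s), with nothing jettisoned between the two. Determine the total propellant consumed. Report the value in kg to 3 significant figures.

total propellant consumed ≈ 8240 kg

After the first burn: m = 18300 × exp(−840/3190.0) = 18300 × 0.76849 = 14,063.4 kg.
After the second burn: m = 14,063.4 × exp(−1070/3190.0) = 14,063.4 × 0.71504 = 10,055.9 kg.
Total propellant = m₀ − m_final = 18300 − 10,055.9 = 8,244.1 kg.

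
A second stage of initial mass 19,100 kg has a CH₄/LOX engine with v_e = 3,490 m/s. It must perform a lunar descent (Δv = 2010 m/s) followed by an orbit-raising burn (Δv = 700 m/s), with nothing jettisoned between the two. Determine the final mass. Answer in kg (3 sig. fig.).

final mass ≈ 8790 kg

After the first burn: m = 19100 × exp(−2010/3490.0) = 19100 × 0.56218 = 10,737.6 kg.
After the second burn: m = 10,737.6 × exp(−700/3490.0) = 10,737.6 × 0.81826 = 8,786.15 kg.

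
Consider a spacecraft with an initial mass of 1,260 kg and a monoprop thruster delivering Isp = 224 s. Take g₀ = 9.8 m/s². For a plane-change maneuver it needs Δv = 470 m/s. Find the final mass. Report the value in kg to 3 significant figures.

final mass ≈ 1020 kg

v_e = Isp · g₀ = 224 × 9.8 = 2195.2 m/s.
From the ideal rocket equation, m₀/m_f = exp(Δv / v_e) = exp(470 / 2195.2) = exp(0.2141) = 1.2388.
m_f = m₀ / 1.2388 = 1,260 / 1.2388 = 1,017.11 kg.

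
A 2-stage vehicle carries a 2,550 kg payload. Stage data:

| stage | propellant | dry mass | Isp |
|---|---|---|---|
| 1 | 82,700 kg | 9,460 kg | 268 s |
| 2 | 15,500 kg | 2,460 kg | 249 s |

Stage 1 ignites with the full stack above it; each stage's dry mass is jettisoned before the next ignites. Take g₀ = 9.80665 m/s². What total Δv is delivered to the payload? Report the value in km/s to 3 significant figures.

Δv ≈ 6.92 km/s

Ignition mass of stage 1 = 82,700+9,460 + 15,500+2,460 + 2,550 = 112,670 kg.
Stage 1: m₀ = 112,670 kg, m_f = 112,670 − 82,700 = 29,970 kg; Δv = 268×9.80665×ln(3.759) = 2628.2×1.3243 ≈ 3480 m/s.
Stage 2: m₀ = 20,510 kg, m_f = 20,510 − 15,500 = 5,010 kg; Δv = 249×9.80665×ln(4.094) = 2441.9×1.4095 ≈ 3442 m/s.
Total Δv = 3480 + 3442 = 6922 m/s.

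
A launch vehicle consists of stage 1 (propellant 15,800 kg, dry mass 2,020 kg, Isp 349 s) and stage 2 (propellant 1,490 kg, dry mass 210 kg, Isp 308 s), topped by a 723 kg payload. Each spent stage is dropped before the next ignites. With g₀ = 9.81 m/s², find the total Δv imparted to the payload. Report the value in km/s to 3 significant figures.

Ignition mass of stage 1 = 15,800+2,020 + 1,490+210 + 723 = 20,243 kg.
Stage 1: m₀ = 20,243 kg, m_f = 20,243 − 15,800 = 4,443 kg; Δv = 349×9.81×ln(4.556) = 3423.7×1.5165 ≈ 5192 m/s.
Stage 2: m₀ = 2,423 kg, m_f = 2,423 − 1,490 = 933 kg; Δv = 308×9.81×ln(2.597) = 3021.5×0.9544 ≈ 2884 m/s.
Total Δv = 5192 + 2884 = 8076 m/s.

Δv ≈ 8.08 km/s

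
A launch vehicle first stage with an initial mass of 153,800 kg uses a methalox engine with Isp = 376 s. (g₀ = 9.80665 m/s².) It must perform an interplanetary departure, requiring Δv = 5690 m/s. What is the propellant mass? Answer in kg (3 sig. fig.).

propellant mass ≈ 121000 kg

v_e = Isp · g₀ = 376 × 9.80665 = 3687.3 m/s.
Rocket equation: m₀/m_f = exp(Δv / v_e) = exp(5690 / 3687.3) = exp(1.5431) = 4.6792.
m_f = 153,800 / 4.6792 = 32,868.9 kg, so propellant = m₀ − m_f = 153,800 − 32,868.9 = 120,931.1 kg.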